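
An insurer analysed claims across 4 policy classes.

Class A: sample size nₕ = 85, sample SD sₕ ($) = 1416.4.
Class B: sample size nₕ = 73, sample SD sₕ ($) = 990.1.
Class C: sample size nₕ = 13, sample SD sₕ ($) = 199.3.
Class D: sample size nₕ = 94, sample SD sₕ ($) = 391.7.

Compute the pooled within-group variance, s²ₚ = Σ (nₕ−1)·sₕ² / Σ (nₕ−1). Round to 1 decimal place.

Degrees of freedom: 84 + 72 + 12 + 93 = 261.
Σ(nₕ−1)sₕ² = 84·2006188.96 + 72·980298.01 + 12·39720.49 + 93·153428.89 = 253846862.01.
s²ₚ = 253846862.01 / 261 = 972593.341... → 972593.3.

972593.3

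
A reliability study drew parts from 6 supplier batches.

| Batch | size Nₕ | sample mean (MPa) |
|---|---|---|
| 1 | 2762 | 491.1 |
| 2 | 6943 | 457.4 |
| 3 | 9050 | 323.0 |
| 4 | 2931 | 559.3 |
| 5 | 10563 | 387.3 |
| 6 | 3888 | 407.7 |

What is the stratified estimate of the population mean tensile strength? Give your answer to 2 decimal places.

408.74

N = 36137; weights Wₕ = Nₕ/N = (0.0764, 0.1921, 0.2504, 0.0811, 0.2923, 0.1076).
x̄_st = Σ Wₕ·x̄ₕ = 0.0764·491.1 + 0.1921·457.4 + 0.2504·323.0 + 0.0811·559.3 + 0.2923·387.3 + 0.1076·407.7 ≈ 408.7443...
→ 408.74.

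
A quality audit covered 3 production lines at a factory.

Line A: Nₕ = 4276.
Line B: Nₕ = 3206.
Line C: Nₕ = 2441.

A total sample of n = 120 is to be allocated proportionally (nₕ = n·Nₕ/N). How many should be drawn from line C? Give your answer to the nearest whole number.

N = 4276 + 3206 + 2441 = 9923.
n_C = 120·2441/9923 = 29.519... → 30.

30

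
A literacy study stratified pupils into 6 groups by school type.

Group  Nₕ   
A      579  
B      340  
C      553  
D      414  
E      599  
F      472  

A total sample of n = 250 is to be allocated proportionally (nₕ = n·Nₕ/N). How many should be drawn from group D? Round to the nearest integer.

Share of group D = 414/2957 = 0.14001.
Allocate 250 × 0.14001 = 35.002... → 35.

35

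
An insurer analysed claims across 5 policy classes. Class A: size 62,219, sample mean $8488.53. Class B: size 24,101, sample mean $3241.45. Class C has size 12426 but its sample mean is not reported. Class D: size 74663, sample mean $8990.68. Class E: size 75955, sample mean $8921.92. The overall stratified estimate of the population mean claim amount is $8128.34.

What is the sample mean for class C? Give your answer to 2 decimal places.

Σ Nₕx̄ₕ = N·μ, so 12426·x̄_C = 249364·8128.34 − (62219·8488.53 + 24101·3241.45 + 74663·8990.68 + 75955·8921.92).
= 2026915375.76 − 1955205608.96 = 71709766.8.
x̄_C = 71709766.8 / 12426 = 5770.9453... → 5770.95.

5770.95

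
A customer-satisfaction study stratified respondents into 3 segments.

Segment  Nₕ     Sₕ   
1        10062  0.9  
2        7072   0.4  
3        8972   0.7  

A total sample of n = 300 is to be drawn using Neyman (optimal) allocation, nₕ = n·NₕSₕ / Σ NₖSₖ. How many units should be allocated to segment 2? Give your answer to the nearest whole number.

47

1: NₕSₕ = 10062·0.9 = 9055.8
2: NₕSₕ = 7072·0.4 = 2828.8
3: NₕSₕ = 8972·0.7 = 6280.4
Σ NₕSₕ = 18165.
n_2 = 300·2828.8/18165 = 46.718... → 47.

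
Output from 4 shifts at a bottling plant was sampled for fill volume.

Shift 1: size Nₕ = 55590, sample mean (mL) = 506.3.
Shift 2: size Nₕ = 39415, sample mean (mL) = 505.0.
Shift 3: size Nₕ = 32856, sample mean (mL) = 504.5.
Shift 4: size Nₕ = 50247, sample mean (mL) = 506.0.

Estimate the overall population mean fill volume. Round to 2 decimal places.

N = 178108; weights Wₕ = Nₕ/N = (0.3121, 0.2213, 0.1845, 0.2821).
x̄_st = Σ Wₕ·x̄ₕ = 0.3121·506.3 + 0.2213·505.0 + 0.1845·504.5 + 0.2821·506.0 ≈ 505.5956...
→ 505.60.

505.60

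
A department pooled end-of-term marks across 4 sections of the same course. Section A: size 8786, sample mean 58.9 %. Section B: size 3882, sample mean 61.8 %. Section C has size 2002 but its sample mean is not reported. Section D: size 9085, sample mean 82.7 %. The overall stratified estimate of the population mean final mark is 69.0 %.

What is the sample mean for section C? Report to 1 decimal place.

65.1

N = 8786 + 3882 + 2002 + 9085 = 23755.
Overall total = μ·N = 69.0·23755 = 1639095.
Subtract the known strata: 8786·58.9 + 3882·61.8 + 9085·82.7 = 1508732.5.
Remaining total for section C: 1639095 − 1508732.5 = 130362.5.
Divide by its size: 130362.5 / 2002 = 65.116... → 65.1.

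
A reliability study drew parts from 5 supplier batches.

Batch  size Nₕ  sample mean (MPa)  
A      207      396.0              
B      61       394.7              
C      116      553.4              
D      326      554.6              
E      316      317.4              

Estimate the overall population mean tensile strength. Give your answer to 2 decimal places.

439.90

x̄_st = (Σ Nₕx̄ₕ) / (Σ Nₕ) = (207·396.0 + 61·394.7 + 116·553.4 + 326·554.6 + 316·317.4) / 1026
= 451341.1 / 1026 = 439.9036... → 439.90.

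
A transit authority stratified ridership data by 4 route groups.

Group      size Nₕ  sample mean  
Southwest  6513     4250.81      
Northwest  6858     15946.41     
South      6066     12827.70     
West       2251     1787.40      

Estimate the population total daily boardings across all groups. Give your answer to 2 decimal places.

218882270.91

Southwest: 6513·4250.81 = 27685525.53
Northwest: 6858·15946.41 = 109360479.78
South: 6066·12827.70 = 77812828.2
West: 2251·1787.40 = 4023437.4
τ̂ = Σ Nₕx̄ₕ = 218882270.91.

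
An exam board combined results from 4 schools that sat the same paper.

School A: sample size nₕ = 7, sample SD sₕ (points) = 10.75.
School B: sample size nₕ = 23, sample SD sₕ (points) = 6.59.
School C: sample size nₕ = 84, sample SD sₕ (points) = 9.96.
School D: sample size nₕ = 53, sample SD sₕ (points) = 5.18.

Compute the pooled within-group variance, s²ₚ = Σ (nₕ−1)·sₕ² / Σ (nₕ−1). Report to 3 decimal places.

A: (7−1)·10.75² = 6·115.5625 = 693.375
B: (23−1)·6.59² = 22·43.4281 = 955.4182
C: (84−1)·9.96² = 83·99.2016 = 8233.7328
D: (53−1)·5.18² = 52·26.8324 = 1395.2848
Numerator = 11277.8108; denominator = Σ(nₕ−1) = 163.
s²ₚ = 11277.8108/163 = 69.18902... → 69.189.

69.189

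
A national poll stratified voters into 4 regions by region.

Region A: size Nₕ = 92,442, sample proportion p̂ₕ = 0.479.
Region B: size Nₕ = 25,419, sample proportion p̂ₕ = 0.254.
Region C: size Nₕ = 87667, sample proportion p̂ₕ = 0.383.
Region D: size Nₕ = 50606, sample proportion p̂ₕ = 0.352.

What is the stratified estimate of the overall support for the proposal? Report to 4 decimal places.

0.3987

N = 92442 + 25419 + 87667 + 50606 = 256134.
Overall proportion = Σ (Nₕ/N)·p̂ₕ.
Σ Nₕp̂ₕ = 44279.718 + 6456.426 + 33576.461 + 17813.312 = 102125.917.
102125.917 / 256134 = 0.398721... → 0.3987.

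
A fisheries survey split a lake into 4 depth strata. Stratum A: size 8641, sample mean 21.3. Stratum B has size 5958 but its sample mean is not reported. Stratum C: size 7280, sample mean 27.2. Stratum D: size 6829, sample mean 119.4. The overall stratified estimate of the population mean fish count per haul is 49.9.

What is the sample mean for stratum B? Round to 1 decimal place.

N = 8641 + 5958 + 7280 + 6829 = 28708.
Overall total = μ·N = 49.9·28708 = 1432529.2.
Subtract the known strata: 8641·21.3 + 7280·27.2 + 6829·119.4 = 1197451.9.
Remaining total for stratum B: 1432529.2 − 1197451.9 = 235077.3.
Divide by its size: 235077.3 / 5958 = 39.456... → 39.5.

39.5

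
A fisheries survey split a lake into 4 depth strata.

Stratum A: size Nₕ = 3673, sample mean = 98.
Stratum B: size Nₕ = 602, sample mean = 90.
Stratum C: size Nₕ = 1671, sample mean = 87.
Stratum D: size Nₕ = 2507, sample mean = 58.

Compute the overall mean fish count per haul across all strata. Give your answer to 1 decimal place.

N = 3673 + 602 + 1671 + 2507 = 8453.
Weight each subgroup mean by Nₕ/N and sum.
Σ Nₕx̄ₕ = 3673·98 + 602·90 + 1671·87 + 2507·58 = 359954 + 54180 + 145377 + 145406 = 704917.
Divide by N: 704917 / 8453 = 83.393... → 83.4.

83.4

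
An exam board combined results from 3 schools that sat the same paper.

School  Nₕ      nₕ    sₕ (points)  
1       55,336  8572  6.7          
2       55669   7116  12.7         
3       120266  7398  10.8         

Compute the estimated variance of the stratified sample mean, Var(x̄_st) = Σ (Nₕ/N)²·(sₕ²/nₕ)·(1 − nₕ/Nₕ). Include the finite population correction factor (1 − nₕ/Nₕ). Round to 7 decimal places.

N = 231271; Wₕ = Nₕ/N.
school 1: (55336/231271)²·6.7²/8572·(1 − 8572/55336) = 0.0002533638
school 2: (55669/231271)²·12.7²/7116·(1 − 7116/55669) = 0.0011454038
school 3: (120266/231271)²·10.8²/7398·(1 − 7398/120266) = 0.0040013314
Sum = 0.0054000990 → 0.0054001.

0.0054001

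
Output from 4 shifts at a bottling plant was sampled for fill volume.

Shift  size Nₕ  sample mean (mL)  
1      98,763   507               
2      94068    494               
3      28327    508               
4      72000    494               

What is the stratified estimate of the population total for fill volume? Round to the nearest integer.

146500549

1: 98763·507 = 50072841
2: 94068·494 = 46469592
3: 28327·508 = 14390116
4: 72000·494 = 35568000
τ̂ = Σ Nₕx̄ₕ = 146500549.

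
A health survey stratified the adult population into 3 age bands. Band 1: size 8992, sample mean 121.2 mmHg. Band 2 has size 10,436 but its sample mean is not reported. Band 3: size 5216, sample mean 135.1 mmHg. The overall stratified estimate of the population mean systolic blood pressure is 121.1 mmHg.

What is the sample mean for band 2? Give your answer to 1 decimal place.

N = 8992 + 10436 + 5216 = 24644.
Overall total = μ·N = 121.1·24644 = 2984388.4.
Subtract the known strata: 8992·121.2 + 5216·135.1 = 1794512.
Remaining total for band 2: 2984388.4 − 1794512 = 1189876.4.
Divide by its size: 1189876.4 / 10436 = 114.017... → 114.0.

114.0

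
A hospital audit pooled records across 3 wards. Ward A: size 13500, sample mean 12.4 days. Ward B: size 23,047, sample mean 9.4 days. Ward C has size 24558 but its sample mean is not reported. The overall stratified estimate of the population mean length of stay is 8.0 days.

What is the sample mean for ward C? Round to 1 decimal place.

4.3

Σ Nₕx̄ₕ = N·μ, so 24558·x̄_C = 61105·8.0 − (13500·12.4 + 23047·9.4).
= 488840 − 384041.8 = 104798.2.
x̄_C = 104798.2 / 24558 = 4.267... → 4.3.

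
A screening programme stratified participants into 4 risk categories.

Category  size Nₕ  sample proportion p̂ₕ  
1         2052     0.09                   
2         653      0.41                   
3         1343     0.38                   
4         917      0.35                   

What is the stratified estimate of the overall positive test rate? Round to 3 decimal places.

Wₕ = Nₕ/N with N = 4965: 0.4133, 0.1315, 0.2705, 0.1847.
p̂_st = 0.4133·0.09 + 0.1315·0.41 + 0.2705·0.38 + 0.1847·0.35 ≈ 0.25855... → 0.259.

0.259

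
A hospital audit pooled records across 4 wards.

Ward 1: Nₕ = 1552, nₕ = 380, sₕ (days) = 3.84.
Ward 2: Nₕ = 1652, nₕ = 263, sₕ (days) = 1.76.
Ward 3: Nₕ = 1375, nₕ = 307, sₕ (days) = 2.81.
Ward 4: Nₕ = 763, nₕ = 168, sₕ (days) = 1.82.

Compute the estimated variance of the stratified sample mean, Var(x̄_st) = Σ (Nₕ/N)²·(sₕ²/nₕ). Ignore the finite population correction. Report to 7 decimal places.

0.0065079

N = 5342. Term for each stratum: Wₕ²sₕ²/nₕ.
Var(x̄_st) = 0.0032753259 + 0.0011263722 + 0.0017040090 + 0.0004022303 = 0.0065079374 → 0.0065079.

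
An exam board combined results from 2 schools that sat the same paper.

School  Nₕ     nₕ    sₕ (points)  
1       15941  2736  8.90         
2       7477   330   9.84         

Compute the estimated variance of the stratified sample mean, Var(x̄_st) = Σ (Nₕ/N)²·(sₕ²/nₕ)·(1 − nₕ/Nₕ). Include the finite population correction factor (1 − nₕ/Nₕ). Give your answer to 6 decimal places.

N = 23418; Wₕ = Nₕ/N.
school 1: (15941/23418)²·8.90²/2736·(1 − 2736/15941) = 0.011112667
school 2: (7477/23418)²·9.84²/330·(1 − 330/7477) = 0.028590899
Sum = 0.039703566 → 0.039704.

0.039704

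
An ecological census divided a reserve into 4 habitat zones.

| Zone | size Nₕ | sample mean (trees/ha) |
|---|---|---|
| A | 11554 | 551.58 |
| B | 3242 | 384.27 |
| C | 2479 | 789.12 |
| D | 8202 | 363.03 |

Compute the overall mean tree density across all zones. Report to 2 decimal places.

N = 25477; weights Wₕ = Nₕ/N = (0.4535, 0.1273, 0.0973, 0.3219).
x̄_st = Σ Wₕ·x̄ₕ = 0.4535·551.58 + 0.1273·384.27 + 0.0973·789.12 + 0.3219·363.03 ≈ 492.7016...
→ 492.70.

492.70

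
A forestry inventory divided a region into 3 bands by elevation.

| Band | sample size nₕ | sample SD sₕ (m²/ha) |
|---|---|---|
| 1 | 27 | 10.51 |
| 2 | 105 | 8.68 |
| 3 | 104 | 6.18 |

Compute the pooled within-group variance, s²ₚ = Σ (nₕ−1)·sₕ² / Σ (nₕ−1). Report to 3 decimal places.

Degrees of freedom: 26 + 104 + 103 = 233.
Σ(nₕ−1)sₕ² = 26·110.4601 + 104·75.3424 + 103·38.1924 = 14641.3894.
s²ₚ = 14641.3894 / 233 = 62.83858... → 62.839.

62.839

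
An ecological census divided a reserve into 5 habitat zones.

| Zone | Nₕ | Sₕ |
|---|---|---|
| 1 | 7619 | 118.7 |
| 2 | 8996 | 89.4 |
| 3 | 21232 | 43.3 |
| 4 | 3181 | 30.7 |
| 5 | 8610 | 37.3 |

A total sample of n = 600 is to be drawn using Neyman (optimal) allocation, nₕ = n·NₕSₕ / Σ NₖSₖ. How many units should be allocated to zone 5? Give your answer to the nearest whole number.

Σ NₕSₕ = 7619·118.7 + 8996·89.4 + 21232·43.3 + 3181·30.7 + 8610·37.3 = 3046773.
Share for 5: 321153/3046773 = 0.10541.
n_5 = 600 × 0.10541 = 63.245... → 63.

63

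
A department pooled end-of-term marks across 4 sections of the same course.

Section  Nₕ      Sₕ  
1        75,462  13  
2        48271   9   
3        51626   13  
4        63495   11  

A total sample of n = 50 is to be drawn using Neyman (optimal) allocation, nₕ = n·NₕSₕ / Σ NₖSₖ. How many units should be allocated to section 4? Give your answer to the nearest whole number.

1: NₕSₕ = 75462·13 = 981006
2: NₕSₕ = 48271·9 = 434439
3: NₕSₕ = 51626·13 = 671138
4: NₕSₕ = 63495·11 = 698445
Σ NₕSₕ = 2785028.
n_4 = 50·698445/2785028 = 12.539... → 13.

13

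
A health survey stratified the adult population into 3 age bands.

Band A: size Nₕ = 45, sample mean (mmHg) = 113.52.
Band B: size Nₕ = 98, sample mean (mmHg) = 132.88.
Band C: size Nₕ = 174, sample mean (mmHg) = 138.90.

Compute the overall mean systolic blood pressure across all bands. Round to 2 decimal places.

N = 45 + 98 + 174 = 317.
Weight each subgroup mean by Nₕ/N and sum.
Σ Nₕx̄ₕ = 45·113.52 + 98·132.88 + 174·138.90 = 5108.4 + 13022.24 + 24168.6 = 42299.24.
Divide by N: 42299.24 / 317 = 133.4361... → 133.44.

133.44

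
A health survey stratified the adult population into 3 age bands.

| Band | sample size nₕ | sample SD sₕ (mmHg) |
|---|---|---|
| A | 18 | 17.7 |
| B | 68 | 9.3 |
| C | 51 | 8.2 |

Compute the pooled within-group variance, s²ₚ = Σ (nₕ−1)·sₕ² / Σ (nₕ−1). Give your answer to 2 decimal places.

A: (18−1)·17.7² = 17·313.29 = 5325.93
B: (68−1)·9.3² = 67·86.49 = 5794.83
C: (51−1)·8.2² = 50·67.24 = 3362
Numerator = 14482.76; denominator = Σ(nₕ−1) = 134.
s²ₚ = 14482.76/134 = 108.0803... → 108.08.

108.08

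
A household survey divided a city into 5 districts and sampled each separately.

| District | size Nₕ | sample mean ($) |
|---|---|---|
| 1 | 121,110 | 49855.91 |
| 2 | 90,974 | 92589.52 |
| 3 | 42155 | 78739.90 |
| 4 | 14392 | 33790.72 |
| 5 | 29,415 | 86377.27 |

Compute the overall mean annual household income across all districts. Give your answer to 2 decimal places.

69813.63

x̄_st = (Σ Nₕx̄ₕ) / (Σ Nₕ) = (121110·49855.91 + 90974·92589.52 + 42155·78739.90 + 14392·33790.72 + 29415·86377.27) / 298046
= 20807672176.37 / 298046 = 69813.6267... → 69813.63.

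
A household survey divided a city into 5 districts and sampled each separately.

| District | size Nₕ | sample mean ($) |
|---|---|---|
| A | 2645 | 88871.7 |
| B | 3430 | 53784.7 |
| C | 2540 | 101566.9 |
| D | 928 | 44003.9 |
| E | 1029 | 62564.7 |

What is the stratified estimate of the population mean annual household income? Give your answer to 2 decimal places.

N = 10572; weights Wₕ = Nₕ/N = (0.2502, 0.3244, 0.2403, 0.0878, 0.0973).
x̄_st = Σ Wₕ·x̄ₕ = 0.2502·88871.7 + 0.3244·53784.7 + 0.2403·101566.9 + 0.0878·44003.9 + 0.0973·62564.7 ≈ 74039.1401...
→ 74039.14.

74039.14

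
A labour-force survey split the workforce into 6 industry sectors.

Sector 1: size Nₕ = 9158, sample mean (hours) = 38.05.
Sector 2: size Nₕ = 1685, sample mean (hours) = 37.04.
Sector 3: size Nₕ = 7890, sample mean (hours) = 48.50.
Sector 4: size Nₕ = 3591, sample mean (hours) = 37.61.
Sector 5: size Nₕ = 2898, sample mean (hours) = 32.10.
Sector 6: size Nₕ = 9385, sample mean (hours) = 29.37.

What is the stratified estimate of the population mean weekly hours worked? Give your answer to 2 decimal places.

37.49

N = 34607; weights Wₕ = Nₕ/N = (0.2646, 0.0487, 0.2280, 0.1038, 0.0837, 0.2712).
x̄_st = Σ Wₕ·x̄ₕ = 0.2646·38.05 + 0.0487·37.04 + 0.2280·48.50 + 0.1038·37.61 + 0.0837·32.10 + 0.2712·29.37 ≈ 37.4855...
→ 37.49.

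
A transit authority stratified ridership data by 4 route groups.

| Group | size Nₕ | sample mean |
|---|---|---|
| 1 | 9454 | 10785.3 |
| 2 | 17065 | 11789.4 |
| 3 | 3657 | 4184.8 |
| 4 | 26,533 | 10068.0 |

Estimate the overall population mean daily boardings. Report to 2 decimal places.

N = 9454 + 17065 + 3657 + 26533 = 56709.
Weight each subgroup mean by Nₕ/N and sum.
Σ Nₕx̄ₕ = 9454·10785.3 + 17065·11789.4 + 3657·4184.8 + 26533·10068.0 = 101964226.2 + 201186111 + 15303813.6 + 267134244 = 585588394.8.
Divide by N: 585588394.8 / 56709 = 10326.1986... → 10326.20.

10326.20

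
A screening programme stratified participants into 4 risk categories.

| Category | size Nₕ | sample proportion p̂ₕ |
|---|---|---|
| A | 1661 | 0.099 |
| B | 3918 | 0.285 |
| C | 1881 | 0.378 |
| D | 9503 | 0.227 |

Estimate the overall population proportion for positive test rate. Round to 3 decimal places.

0.245

N = 1661 + 3918 + 1881 + 9503 = 16963.
Overall proportion = Σ (Nₕ/N)·p̂ₕ.
Σ Nₕp̂ₕ = 164.439 + 1116.63 + 711.018 + 2157.181 = 4149.268.
4149.268 / 16963 = 0.24461... → 0.245.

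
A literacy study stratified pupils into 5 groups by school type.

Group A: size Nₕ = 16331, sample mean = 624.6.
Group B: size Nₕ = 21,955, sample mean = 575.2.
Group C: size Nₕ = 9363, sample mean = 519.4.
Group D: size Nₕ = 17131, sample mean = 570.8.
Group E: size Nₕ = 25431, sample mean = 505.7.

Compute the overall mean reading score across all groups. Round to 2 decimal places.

557.92

N = 90211; weights Wₕ = Nₕ/N = (0.1810, 0.2434, 0.1038, 0.1899, 0.2819).
x̄_st = Σ Wₕ·x̄ₕ = 0.1810·624.6 + 0.2434·575.2 + 0.1038·519.4 + 0.1899·570.8 + 0.2819·505.7 ≈ 557.9234...
→ 557.92.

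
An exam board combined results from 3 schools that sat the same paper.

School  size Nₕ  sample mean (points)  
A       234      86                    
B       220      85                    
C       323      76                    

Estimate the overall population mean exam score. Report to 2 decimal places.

x̄_st = (Σ Nₕx̄ₕ) / (Σ Nₕ) = (234·86 + 220·85 + 323·76) / 777
= 63372 / 777 = 81.5598... → 81.56.

81.56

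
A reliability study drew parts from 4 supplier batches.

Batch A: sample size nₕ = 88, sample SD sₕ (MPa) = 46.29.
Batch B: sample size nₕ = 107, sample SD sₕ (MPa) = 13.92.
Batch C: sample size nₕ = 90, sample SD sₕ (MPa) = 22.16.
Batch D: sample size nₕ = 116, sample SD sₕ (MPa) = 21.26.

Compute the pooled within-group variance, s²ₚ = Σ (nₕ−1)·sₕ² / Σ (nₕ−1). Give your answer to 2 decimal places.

762.33

Degrees of freedom: 87 + 106 + 89 + 115 = 397.
Σ(nₕ−1)sₕ² = 87·2142.7641 + 106·193.7664 + 89·491.0656 + 115·451.9876 = 302643.1275.
s²ₚ = 302643.1275 / 397 = 762.3253... → 762.33.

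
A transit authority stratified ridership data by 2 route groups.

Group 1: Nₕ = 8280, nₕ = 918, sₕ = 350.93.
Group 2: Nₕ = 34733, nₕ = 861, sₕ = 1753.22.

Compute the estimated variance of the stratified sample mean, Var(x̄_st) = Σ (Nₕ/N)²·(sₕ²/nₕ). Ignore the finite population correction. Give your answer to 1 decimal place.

N = 43013. Term for each stratum: Wₕ²sₕ²/nₕ.
Var(x̄_st) = 4.9712 + 2327.8490 = 2332.8202 → 2332.8.

2332.8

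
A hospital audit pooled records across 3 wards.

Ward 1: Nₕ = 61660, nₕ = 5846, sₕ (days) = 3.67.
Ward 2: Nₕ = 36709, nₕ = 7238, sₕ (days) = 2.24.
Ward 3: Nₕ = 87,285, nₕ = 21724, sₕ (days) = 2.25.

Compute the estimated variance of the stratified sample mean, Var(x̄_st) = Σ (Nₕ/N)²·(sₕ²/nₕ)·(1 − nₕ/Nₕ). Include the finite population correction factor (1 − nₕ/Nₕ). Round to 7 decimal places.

N = 185654; Wₕ = Nₕ/N.
ward 1: (61660/185654)²·3.67²/5846·(1 − 5846/61660) = 0.0002300442
ward 2: (36709/185654)²·2.24²/7238·(1 − 7238/36709) = 0.0000217589
ward 3: (87285/185654)²·2.25²/21724·(1 − 21724/87285) = 0.0000386903
Sum = 0.0002904934 → 0.0002905.

0.0002905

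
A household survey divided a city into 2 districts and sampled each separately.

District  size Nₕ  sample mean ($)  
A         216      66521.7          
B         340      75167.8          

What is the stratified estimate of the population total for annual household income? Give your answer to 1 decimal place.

39925739.2

A: 216·66521.7 = 14368687.2
B: 340·75167.8 = 25557052
τ̂ = Σ Nₕx̄ₕ = 39925739.2.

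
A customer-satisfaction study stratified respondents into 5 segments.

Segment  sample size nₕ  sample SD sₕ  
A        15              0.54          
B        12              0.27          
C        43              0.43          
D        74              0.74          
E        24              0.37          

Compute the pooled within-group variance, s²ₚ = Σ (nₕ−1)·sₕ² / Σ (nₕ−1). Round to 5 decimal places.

0.34217

Degrees of freedom: 14 + 11 + 42 + 73 + 23 = 163.
Σ(nₕ−1)sₕ² = 14·0.2916 + 11·0.0729 + 42·0.1849 + 73·0.5476 + 23·0.1369 = 55.7736.
s²ₚ = 55.7736 / 163 = 0.3421693... → 0.34217.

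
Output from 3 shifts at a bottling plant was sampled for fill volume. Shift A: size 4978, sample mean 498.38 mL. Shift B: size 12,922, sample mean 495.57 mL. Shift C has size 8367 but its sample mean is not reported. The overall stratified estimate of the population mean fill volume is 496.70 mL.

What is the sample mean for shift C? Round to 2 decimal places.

Σ Nₕx̄ₕ = N·μ, so 8367·x̄_C = 26267·496.70 − (4978·498.38 + 12922·495.57).
= 13046818.9 − 8884691.18 = 4162127.72.
x̄_C = 4162127.72 / 8367 = 497.4456... → 497.45.

497.45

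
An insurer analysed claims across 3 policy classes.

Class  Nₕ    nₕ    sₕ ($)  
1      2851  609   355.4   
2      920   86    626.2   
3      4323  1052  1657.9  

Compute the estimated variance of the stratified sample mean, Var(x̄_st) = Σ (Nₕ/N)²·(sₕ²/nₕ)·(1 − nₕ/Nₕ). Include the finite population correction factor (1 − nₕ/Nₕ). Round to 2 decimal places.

637.59

N = 8094; Wₕ = Nₕ/N.
class 1: (2851/8094)²·355.4²/609·(1 − 609/2851) = 20.23597
class 2: (920/8094)²·626.2²/86·(1 − 86/920) = 53.40171
class 3: (4323/8094)²·1657.9²/1052·(1 − 1052/4323) = 563.94961
Sum = 637.58729 → 637.59.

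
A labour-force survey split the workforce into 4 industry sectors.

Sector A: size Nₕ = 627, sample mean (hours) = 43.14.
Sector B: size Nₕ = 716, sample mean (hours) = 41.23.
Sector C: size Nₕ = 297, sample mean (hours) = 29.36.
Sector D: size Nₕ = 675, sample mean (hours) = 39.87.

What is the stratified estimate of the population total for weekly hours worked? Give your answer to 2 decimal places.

A: 627·43.14 = 27048.78
B: 716·41.23 = 29520.68
C: 297·29.36 = 8719.92
D: 675·39.87 = 26912.25
τ̂ = Σ Nₕx̄ₕ = 92201.63.

92201.63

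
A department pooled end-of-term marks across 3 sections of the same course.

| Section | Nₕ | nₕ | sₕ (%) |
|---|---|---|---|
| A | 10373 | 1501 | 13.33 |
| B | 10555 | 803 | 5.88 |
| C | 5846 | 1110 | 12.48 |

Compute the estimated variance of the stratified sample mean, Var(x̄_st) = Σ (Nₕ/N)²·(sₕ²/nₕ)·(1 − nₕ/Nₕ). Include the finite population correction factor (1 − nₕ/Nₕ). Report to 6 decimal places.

N = 26774; Wₕ = Nₕ/N.
section A: (10373/26774)²·13.33²/1501·(1 − 1501/10373) = 0.015197740
section B: (10555/26774)²·5.88²/803·(1 − 803/10555) = 0.006182506
section C: (5846/26774)²·12.48²/1110·(1 − 1110/5846) = 0.005419387
Sum = 0.026799632 → 0.026800.

0.026800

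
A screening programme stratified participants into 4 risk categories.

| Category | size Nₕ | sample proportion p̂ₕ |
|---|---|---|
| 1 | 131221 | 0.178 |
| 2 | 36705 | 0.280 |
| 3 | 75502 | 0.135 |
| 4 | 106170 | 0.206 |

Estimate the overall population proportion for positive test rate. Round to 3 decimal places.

0.188

N = 131221 + 36705 + 75502 + 106170 = 349598.
Overall proportion = Σ (Nₕ/N)·p̂ₕ.
Σ Nₕp̂ₕ = 23357.338 + 10277.4 + 10192.77 + 21871.02 = 65698.528.
65698.528 / 349598 = 0.18793... → 0.188.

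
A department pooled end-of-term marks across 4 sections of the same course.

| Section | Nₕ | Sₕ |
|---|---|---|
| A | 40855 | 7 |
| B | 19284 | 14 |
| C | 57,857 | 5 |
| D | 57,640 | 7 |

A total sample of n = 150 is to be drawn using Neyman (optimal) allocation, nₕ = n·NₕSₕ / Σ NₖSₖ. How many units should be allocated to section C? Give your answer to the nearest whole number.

35

Σ NₕSₕ = 40855·7 + 19284·14 + 57857·5 + 57640·7 = 1248726.
Share for C: 289285/1248726 = 0.23166.
n_C = 150 × 0.23166 = 34.750... → 35.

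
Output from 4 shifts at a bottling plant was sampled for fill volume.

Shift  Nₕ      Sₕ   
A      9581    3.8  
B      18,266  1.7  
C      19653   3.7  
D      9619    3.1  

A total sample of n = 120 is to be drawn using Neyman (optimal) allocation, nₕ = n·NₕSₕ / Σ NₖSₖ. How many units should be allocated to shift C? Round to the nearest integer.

51

Σ NₕSₕ = 9581·3.8 + 18266·1.7 + 19653·3.7 + 9619·3.1 = 169995.
Share for C: 72716.1/169995 = 0.42775.
n_C = 120 × 0.42775 = 51.331... → 51.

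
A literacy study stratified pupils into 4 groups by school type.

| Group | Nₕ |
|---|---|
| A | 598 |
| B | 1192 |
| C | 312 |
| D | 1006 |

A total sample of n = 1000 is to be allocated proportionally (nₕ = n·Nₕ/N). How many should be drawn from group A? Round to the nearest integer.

192

N = 598 + 1192 + 312 + 1006 = 3108.
n_A = 1000·598/3108 = 192.407... → 192.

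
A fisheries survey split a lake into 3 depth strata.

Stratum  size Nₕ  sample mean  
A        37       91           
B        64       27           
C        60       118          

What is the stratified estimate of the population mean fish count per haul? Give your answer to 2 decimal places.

75.62

x̄_st = (Σ Nₕx̄ₕ) / (Σ Nₕ) = (37·91 + 64·27 + 60·118) / 161
= 12175 / 161 = 75.6211... → 75.62.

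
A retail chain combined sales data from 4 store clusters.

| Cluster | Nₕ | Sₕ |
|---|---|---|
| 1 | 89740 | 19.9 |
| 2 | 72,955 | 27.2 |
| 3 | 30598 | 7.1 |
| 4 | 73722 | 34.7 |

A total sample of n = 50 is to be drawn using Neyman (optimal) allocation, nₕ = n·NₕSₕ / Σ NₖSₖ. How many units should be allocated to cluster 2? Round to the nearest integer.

15

1: NₕSₕ = 89740·19.9 = 1785826
2: NₕSₕ = 72955·27.2 = 1984376
3: NₕSₕ = 30598·7.1 = 217245.8
4: NₕSₕ = 73722·34.7 = 2558153.4
Σ NₕSₕ = 6545601.2.
n_2 = 50·1984376/6545601.2 = 15.158... → 15.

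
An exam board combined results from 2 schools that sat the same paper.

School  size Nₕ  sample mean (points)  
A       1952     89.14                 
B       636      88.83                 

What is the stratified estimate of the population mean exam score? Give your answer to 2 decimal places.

x̄_st = (Σ Nₕx̄ₕ) / (Σ Nₕ) = (1952·89.14 + 636·88.83) / 2588
= 230497.16 / 2588 = 89.0638... → 89.06.

89.06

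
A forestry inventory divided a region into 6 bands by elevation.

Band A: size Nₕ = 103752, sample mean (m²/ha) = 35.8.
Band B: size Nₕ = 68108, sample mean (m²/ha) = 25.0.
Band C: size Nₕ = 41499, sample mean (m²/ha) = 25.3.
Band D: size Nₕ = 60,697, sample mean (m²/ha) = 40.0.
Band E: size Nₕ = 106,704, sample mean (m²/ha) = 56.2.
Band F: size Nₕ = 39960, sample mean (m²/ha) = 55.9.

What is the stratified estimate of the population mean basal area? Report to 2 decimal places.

N = 103752 + 68108 + 41499 + 60697 + 106704 + 39960 = 420720.
Overall mean = Σ (Nₕ/N)·x̄ₕ — weight by population share, not a simple average.
Σ Nₕx̄ₕ = 103752·35.8 + 68108·25.0 + 41499·25.3 + 60697·40.0 + 106704·56.2 + 39960·55.9 = 3714321.6 + 1702700 + 1049924.7 + 2427880 + 5996764.8 + 2233764 = 17125355.1.
Divide by N: 17125355.1 / 420720 = 40.7049... → 40.70.

40.70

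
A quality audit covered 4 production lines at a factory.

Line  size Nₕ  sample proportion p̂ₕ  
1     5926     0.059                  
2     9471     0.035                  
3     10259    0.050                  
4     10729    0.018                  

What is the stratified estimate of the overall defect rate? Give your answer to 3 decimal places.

Wₕ = Nₕ/N with N = 36385: 0.1629, 0.2603, 0.2820, 0.2949.
p̂_st = 0.1629·0.059 + 0.2603·0.035 + 0.2820·0.050 + 0.2949·0.018 ≈ 0.03813... → 0.038.

0.038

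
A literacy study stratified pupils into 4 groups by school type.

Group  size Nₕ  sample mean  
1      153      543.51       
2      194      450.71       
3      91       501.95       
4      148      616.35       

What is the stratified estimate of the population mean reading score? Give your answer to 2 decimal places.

524.73

N = 153 + 194 + 91 + 148 = 586.
Overall mean = Σ (Nₕ/N)·x̄ₕ — weight by population share, not a simple average.
Σ Nₕx̄ₕ = 153·543.51 + 194·450.71 + 91·501.95 + 148·616.35 = 83157.03 + 87437.74 + 45677.45 + 91219.8 = 307492.02.
Divide by N: 307492.02 / 586 = 524.7304... → 524.73.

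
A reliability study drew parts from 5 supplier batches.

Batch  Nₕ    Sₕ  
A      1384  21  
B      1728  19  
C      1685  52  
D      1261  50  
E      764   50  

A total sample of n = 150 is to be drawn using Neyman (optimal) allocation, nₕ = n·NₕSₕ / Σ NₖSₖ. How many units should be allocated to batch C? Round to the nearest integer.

52

Σ NₕSₕ = 1384·21 + 1728·19 + 1685·52 + 1261·50 + 764·50 = 250766.
Share for C: 87620/250766 = 0.34941.
n_C = 150 × 0.34941 = 52.411... → 52.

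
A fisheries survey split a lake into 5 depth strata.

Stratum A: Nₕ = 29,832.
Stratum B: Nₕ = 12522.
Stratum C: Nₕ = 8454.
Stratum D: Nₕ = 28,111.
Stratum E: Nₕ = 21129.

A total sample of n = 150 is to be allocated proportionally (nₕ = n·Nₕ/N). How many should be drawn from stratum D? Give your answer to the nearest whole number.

42

N = 29832 + 12522 + 8454 + 28111 + 21129 = 100048.
n_D = 150·28111/100048 = 42.146... → 42.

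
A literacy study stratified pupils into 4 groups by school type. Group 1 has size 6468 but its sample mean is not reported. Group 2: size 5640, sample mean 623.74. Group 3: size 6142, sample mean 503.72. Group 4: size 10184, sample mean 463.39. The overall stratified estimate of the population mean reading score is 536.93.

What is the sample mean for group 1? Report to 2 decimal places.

608.56

N = 6468 + 5640 + 6142 + 10184 = 28434.
Overall total = μ·N = 536.93·28434 = 15267067.62.
Subtract the known strata: 5640·623.74 + 6142·503.72 + 10184·463.39 = 11330905.6.
Remaining total for group 1: 15267067.62 − 11330905.6 = 3936162.02.
Divide by its size: 3936162.02 / 6468 = 608.5594... → 608.56.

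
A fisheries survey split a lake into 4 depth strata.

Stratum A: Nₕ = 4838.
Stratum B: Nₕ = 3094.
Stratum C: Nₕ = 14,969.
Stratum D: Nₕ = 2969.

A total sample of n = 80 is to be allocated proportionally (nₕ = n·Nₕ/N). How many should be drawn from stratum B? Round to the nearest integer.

10

N = 4838 + 3094 + 14969 + 2969 = 25870.
n_B = 80·3094/25870 = 9.568... → 10.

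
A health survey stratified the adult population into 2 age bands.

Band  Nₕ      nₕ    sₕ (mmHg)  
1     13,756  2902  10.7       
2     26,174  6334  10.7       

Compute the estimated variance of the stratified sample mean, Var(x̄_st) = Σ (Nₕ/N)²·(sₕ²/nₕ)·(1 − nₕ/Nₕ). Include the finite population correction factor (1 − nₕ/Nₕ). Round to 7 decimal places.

N = 39930; Wₕ = Nₕ/N.
band 1: (13756/39930)²·10.7²/2902·(1 − 2902/13756) = 0.0036944816
band 2: (26174/39930)²·10.7²/6334·(1 − 6334/26174) = 0.0058871167
Sum = 0.0095815983 → 0.0095816.

0.0095816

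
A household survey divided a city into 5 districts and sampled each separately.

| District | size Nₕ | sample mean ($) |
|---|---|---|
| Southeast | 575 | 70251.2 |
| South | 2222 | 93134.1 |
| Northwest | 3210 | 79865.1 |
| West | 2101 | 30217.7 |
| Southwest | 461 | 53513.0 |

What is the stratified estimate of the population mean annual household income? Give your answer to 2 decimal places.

69070.17

N = 575 + 2222 + 3210 + 2101 + 461 = 8569.
The stratified mean weights each stratum mean by its population share Nₕ/N.
Σ Nₕx̄ₕ = 575·70251.2 + 2222·93134.1 + 3210·79865.1 + 2101·30217.7 + 461·53513.0 = 40394440 + 206943970.2 + 256366971 + 63487387.7 + 24669493 = 591862261.9.
Divide by N: 591862261.9 / 8569 = 69070.1671... → 69070.17.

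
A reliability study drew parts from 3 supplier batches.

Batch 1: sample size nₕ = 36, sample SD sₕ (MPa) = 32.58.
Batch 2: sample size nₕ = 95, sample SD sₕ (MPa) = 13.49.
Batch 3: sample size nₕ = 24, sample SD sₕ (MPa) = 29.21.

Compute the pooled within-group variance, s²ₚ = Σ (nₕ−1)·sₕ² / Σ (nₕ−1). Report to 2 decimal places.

486.06

Degrees of freedom: 35 + 94 + 23 = 152.
Σ(nₕ−1)sₕ² = 35·1061.4564 + 94·181.9801 + 23·853.2241 = 73881.2577.
s²ₚ = 73881.2577 / 152 = 486.0609... → 486.06.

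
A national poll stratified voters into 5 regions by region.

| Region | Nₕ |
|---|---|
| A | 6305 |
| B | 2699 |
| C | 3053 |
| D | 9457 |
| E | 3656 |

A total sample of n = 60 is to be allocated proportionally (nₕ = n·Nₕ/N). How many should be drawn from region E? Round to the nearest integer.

9

N = 6305 + 2699 + 3053 + 9457 + 3656 = 25170.
n_E = 60·3656/25170 = 8.715... → 9.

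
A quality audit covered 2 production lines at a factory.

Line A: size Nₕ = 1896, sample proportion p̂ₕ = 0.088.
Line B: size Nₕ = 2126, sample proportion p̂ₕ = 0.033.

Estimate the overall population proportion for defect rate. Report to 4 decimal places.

N = 1896 + 2126 = 4022.
Overall proportion = Σ (Nₕ/N)·p̂ₕ.
Σ Nₕp̂ₕ = 166.848 + 70.158 = 237.006.
237.006 / 4022 = 0.058927... → 0.0589.

0.0589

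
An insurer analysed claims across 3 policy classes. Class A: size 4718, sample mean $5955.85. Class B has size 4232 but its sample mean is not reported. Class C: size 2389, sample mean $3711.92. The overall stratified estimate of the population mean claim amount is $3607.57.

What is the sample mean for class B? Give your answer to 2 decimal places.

930.71

Σ Nₕx̄ₕ = N·μ, so 4232·x̄_B = 11339·3607.57 − (4718·5955.85 + 2389·3711.92).
= 40906236.23 − 36967477.18 = 3938759.05.
x̄_B = 3938759.05 / 4232 = 930.7087... → 930.71.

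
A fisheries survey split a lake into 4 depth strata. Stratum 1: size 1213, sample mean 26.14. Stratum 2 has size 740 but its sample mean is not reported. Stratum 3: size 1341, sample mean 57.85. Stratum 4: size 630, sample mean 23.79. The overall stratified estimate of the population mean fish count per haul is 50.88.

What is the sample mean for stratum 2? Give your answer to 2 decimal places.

101.87

N = 1213 + 740 + 1341 + 630 = 3924.
Overall total = μ·N = 50.88·3924 = 199653.12.
Subtract the known strata: 1213·26.14 + 1341·57.85 + 630·23.79 = 124272.37.
Remaining total for stratum 2: 199653.12 − 124272.37 = 75380.75.
Divide by its size: 75380.75 / 740 = 101.8659... → 101.87.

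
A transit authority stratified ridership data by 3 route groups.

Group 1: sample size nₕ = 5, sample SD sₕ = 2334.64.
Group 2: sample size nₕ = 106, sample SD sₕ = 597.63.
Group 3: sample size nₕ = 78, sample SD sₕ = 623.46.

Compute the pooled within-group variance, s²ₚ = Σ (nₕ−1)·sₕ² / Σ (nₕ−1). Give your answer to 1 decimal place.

Degrees of freedom: 4 + 105 + 77 = 186.
Σ(nₕ−1)sₕ² = 4·5450543.9296 + 105·357161.6169 + 77·388702.3716 = 89234228.1061.
s²ₚ = 89234228.1061 / 186 = 479753.915... → 479753.9.

479753.9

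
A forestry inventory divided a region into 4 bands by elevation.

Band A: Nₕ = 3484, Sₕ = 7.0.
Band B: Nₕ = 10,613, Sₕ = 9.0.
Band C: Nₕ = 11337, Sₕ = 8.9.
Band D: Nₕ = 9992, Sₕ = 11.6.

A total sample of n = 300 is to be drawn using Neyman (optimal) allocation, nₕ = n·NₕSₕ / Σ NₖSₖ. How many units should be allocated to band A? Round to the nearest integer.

22

A: NₕSₕ = 3484·7.0 = 24388
B: NₕSₕ = 10613·9.0 = 95517
C: NₕSₕ = 11337·8.9 = 100899.3
D: NₕSₕ = 9992·11.6 = 115907.2
Σ NₕSₕ = 336711.5.
n_A = 300·24388/336711.5 = 21.729... → 22.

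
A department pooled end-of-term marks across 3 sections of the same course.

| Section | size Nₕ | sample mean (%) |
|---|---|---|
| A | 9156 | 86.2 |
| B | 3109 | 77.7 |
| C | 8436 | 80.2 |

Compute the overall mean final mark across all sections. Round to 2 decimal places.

82.48

N = 9156 + 3109 + 8436 = 20701.
Weight each subgroup mean by Nₕ/N and sum.
Σ Nₕx̄ₕ = 9156·86.2 + 3109·77.7 + 8436·80.2 = 789247.2 + 241569.3 + 676567.2 = 1707383.7.
Divide by N: 1707383.7 / 20701 = 82.4783... → 82.48.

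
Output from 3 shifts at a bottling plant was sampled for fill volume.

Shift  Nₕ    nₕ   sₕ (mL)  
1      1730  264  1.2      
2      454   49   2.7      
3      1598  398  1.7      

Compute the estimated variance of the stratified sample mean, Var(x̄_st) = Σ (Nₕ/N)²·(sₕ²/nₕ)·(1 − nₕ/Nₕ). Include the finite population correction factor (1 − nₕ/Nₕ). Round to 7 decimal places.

0.0038531

N = 3782. Term for each stratum: Wₕ²sₕ²/nₕ·(1−nₕ/Nₕ).
Var(x̄_st) = 0.0009671539 + 0.0019124905 + 0.0009734861 = 0.0038531304 → 0.0038531.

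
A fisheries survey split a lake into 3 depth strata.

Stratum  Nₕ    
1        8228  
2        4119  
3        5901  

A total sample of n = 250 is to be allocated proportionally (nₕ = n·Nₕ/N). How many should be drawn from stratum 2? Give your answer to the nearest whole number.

56

Share of stratum 2 = 4119/18248 = 0.22572.
Allocate 250 × 0.22572 = 56.431... → 56.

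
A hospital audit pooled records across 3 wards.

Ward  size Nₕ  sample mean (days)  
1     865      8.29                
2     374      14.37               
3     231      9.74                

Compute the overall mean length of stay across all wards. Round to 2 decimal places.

10.06

N = 865 + 374 + 231 = 1470.
Weight each subgroup mean by Nₕ/N and sum.
Σ Nₕx̄ₕ = 865·8.29 + 374·14.37 + 231·9.74 = 7170.85 + 5374.38 + 2249.94 = 14795.17.
Divide by N: 14795.17 / 1470 = 10.0647... → 10.06.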